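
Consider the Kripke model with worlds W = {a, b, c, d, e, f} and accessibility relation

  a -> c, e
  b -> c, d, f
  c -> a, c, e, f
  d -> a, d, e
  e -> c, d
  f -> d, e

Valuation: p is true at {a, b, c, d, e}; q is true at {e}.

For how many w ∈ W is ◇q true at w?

4

a: successors {c, e}; q there: c:F, e:T. ✓
b: successors {c, d, f}; q there: c:F, d:F, f:F. ✗
c: successors {a, c, e, f}; q there: a:F, c:F, e:T, f:F. ✓
d: successors {a, d, e}; q there: a:F, d:F, e:T. ✓
e: successors {c, d}; q there: c:F, d:F. ✗
f: successors {d, e}; q there: d:F, e:T. ✓
Satisfying worlds: {a, c, d, f}.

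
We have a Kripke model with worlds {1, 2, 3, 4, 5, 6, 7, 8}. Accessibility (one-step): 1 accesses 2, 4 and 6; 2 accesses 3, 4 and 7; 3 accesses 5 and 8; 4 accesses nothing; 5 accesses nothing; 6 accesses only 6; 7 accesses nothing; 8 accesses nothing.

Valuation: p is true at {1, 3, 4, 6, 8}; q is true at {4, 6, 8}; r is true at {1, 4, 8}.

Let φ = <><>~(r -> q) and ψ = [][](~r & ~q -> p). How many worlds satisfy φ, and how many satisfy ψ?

For <><>~(r -> q):
1: successors {2, 4, 6}; <>~(r -> q) there: 2:F, 4:F, 6:F. ✗
2: successors {3, 4, 7}; <>~(r -> q) there: 3:F, 4:F, 7:F. ✗
3: successors {5, 8}; <>~(r -> q) there: 5:F, 8:F. ✗
4: no successors, so <><>~(r -> q) fails. ✗
5: no successors, so <><>~(r -> q) fails. ✗
6: successors {6}; <>~(r -> q) there: 6:F. ✗
7: no successors, so <><>~(r -> q) fails. ✗
8: no successors, so <><>~(r -> q) fails. ✗
— 0 worlds.
For [][](~r & ~q -> p):
1: successors {2, 4, 6}; [](~r & ~q -> p) there: 2:F, 4:T, 6:T. ✗
2: successors {3, 4, 7}; [](~r & ~q -> p) there: 3:F, 4:T, 7:T. ✗
3: successors {5, 8}; [](~r & ~q -> p) there: 5:T, 8:T. ✓
4: no successors, so [][](~r & ~q -> p) holds vacuously. ✓
5: no successors, so [][](~r & ~q -> p) holds vacuously. ✓
6: successors {6}; [](~r & ~q -> p) there: 6:T. ✓
7: no successors, so [][](~r & ~q -> p) holds vacuously. ✓
8: no successors, so [][](~r & ~q -> p) holds vacuously. ✓
— 6 worlds.

0 and 6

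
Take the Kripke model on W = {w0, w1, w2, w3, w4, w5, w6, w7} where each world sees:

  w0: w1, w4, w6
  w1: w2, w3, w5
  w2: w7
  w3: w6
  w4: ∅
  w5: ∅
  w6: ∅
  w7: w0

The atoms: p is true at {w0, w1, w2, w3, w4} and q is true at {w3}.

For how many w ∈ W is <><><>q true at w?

w0: successors {w1, w4, w6}; <><>q there: w1:F, w4:F, w6:F. ✗
w1: successors {w2, w3, w5}; <><>q there: w2:F, w3:F, w5:F. ✗
w2: successors {w7}; <><>q there: w7:F. ✗
w3: successors {w6}; <><>q there: w6:F. ✗
w4: no successors, so <><><>q fails. ✗
w5: no successors, so <><><>q fails. ✗
w6: no successors, so <><><>q fails. ✗
w7: successors {w0}; <><>q there: w0:T. ✓
Satisfying worlds: {w7}.

1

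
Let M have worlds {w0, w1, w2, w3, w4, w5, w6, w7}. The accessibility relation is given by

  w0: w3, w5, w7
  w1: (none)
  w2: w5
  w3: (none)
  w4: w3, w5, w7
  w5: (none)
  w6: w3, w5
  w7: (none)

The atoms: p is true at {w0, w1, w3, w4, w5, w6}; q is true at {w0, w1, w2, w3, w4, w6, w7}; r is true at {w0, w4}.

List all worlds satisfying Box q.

{w1, w3, w5, w7}

w0: successors {w3, w5, w7}; q there: w3:T, w5:F, w7:T. ✗
w1: no successors, so Box q holds vacuously. ✓
w2: successors {w5}; q there: w5:F. ✗
w3: no successors, so Box q holds vacuously. ✓
w4: successors {w3, w5, w7}; q there: w3:T, w5:F, w7:T. ✗
w5: no successors, so Box q holds vacuously. ✓
w6: successors {w3, w5}; q there: w3:T, w5:F. ✗
w7: no successors, so Box q holds vacuously. ✓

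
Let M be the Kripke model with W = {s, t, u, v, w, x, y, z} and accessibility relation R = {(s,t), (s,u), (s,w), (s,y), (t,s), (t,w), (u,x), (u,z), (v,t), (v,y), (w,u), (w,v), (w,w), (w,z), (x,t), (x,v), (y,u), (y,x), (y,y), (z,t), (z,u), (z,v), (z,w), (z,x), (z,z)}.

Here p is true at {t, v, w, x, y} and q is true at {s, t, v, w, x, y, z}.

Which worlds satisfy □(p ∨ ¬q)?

s: successors {t, u, w, y}; p ∨ ¬q there: t:T, u:T, w:T, y:T. ✓
t: successors {s, w}; p ∨ ¬q there: s:F, w:T. ✗
u: successors {x, z}; p ∨ ¬q there: x:T, z:F. ✗
v: successors {t, y}; p ∨ ¬q there: t:T, y:T. ✓
w: successors {u, v, w, z}; p ∨ ¬q there: u:T, v:T, w:T, z:F. ✗
x: successors {t, v}; p ∨ ¬q there: t:T, v:T. ✓
y: successors {u, x, y}; p ∨ ¬q there: u:T, x:T, y:T. ✓
z: successors {t, u, v, w, x, z}; p ∨ ¬q there: t:T, u:T, v:T, w:T, x:T, z:F. ✗

{s, v, x, y}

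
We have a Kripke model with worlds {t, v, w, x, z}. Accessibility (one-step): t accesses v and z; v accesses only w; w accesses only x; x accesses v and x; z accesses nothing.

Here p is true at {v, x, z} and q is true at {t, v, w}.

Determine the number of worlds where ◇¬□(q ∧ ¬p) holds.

t: successors {v, z}; ¬□(q ∧ ¬p) there: v:F, z:F. ✗
v: successors {w}; ¬□(q ∧ ¬p) there: w:T. ✓
w: successors {x}; ¬□(q ∧ ¬p) there: x:T. ✓
x: successors {v, x}; ¬□(q ∧ ¬p) there: v:F, x:T. ✓
z: no successors, so ◇¬□(q ∧ ¬p) fails. ✗
Satisfying worlds: {v, w, x}.

3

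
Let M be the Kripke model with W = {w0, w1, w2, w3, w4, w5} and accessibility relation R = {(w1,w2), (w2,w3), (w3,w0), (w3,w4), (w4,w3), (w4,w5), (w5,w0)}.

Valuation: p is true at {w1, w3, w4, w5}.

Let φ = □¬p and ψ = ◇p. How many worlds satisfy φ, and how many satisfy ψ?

For □¬p:
w0: no successors, so □¬p holds vacuously. ✓
w1: successors {w2}; ¬p there: w2:T. ✓
w2: successors {w3}; ¬p there: w3:F. ✗
w3: successors {w0, w4}; ¬p there: w0:T, w4:F. ✗
w4: successors {w3, w5}; ¬p there: w3:F, w5:F. ✗
w5: successors {w0}; ¬p there: w0:T. ✓
— 3 worlds.
For ◇p:
w0: no successors, so ◇p fails. ✗
w1: successors {w2}; p there: w2:F. ✗
w2: successors {w3}; p there: w3:T. ✓
w3: successors {w0, w4}; p there: w0:F, w4:T. ✓
w4: successors {w3, w5}; p there: w3:T, w5:T. ✓
w5: successors {w0}; p there: w0:F. ✗
— 3 worlds.

3 and 3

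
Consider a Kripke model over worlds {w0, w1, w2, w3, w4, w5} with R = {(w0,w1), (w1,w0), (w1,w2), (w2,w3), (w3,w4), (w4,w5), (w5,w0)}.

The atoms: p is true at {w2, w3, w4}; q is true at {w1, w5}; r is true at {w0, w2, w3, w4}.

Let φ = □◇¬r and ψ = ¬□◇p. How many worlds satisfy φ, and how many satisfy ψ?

2 and 4

For □◇¬r:
w0: successors {w1}; ◇¬r there: w1:F. ✗
w1: successors {w0, w2}; ◇¬r there: w0:T, w2:F. ✗
w2: successors {w3}; ◇¬r there: w3:F. ✗
w3: successors {w4}; ◇¬r there: w4:T. ✓
w4: successors {w5}; ◇¬r there: w5:F. ✗
w5: successors {w0}; ◇¬r there: w0:T. ✓
— 2 worlds.
For ¬□◇p:
w0: □◇p is T. ✗
w1: □◇p is F. ✓
w2: □◇p is T. ✗
w3: □◇p is F. ✓
w4: □◇p is F. ✓
w5: □◇p is F. ✓
— 4 worlds.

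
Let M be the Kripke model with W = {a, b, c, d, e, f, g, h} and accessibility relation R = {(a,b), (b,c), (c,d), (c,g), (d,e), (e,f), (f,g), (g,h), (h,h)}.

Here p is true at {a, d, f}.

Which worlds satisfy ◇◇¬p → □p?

{d, e}

a: ◇◇¬p is T, □p is F. ✗
b: ◇◇¬p is T, □p is F. ✗
c: ◇◇¬p is T, □p is F. ✗
d: ◇◇¬p is F, □p is F. ✓
e: ◇◇¬p is T, □p is T. ✓
f: ◇◇¬p is T, □p is F. ✗
g: ◇◇¬p is T, □p is F. ✗
h: ◇◇¬p is T, □p is F. ✗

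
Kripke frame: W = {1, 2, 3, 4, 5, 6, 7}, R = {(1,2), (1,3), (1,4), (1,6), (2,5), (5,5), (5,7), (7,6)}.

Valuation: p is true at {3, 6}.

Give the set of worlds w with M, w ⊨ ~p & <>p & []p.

1: ~p & <>p is T, []p is F. ✗
2: ~p & <>p is F, []p is F. ✗
3: ~p & <>p is F, []p is T. ✗
4: ~p & <>p is F, []p is T. ✗
5: ~p & <>p is F, []p is F. ✗
6: ~p & <>p is F, []p is T. ✗
7: ~p & <>p is T, []p is T. ✓

{7}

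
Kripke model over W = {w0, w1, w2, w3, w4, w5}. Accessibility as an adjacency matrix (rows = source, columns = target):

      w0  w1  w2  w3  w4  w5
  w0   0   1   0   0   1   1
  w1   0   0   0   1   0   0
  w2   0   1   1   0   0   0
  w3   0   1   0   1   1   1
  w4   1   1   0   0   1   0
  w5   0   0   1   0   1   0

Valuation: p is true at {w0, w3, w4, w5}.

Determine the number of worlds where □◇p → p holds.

5

w0: □◇p is T, p is T. ✓
w1: □◇p is T, p is F. ✗
w2: □◇p is F, p is F. ✓
w3: □◇p is T, p is T. ✓
w4: □◇p is T, p is T. ✓
w5: □◇p is F, p is T. ✓
Satisfying worlds: {w0, w2, w3, w4, w5}.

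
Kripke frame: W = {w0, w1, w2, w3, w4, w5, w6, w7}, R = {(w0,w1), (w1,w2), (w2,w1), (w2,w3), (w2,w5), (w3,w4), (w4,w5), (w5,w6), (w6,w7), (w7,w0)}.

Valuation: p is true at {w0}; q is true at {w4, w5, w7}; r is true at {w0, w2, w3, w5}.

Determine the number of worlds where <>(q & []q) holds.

w0: successors {w1}; q & []q there: w1:F. ✗
w1: successors {w2}; q & []q there: w2:F. ✗
w2: successors {w1, w3, w5}; q & []q there: w1:F, w3:F, w5:F. ✗
w3: successors {w4}; q & []q there: w4:T. ✓
w4: successors {w5}; q & []q there: w5:F. ✗
w5: successors {w6}; q & []q there: w6:F. ✗
w6: successors {w7}; q & []q there: w7:F. ✗
w7: successors {w0}; q & []q there: w0:F. ✗
Satisfying worlds: {w3}.

1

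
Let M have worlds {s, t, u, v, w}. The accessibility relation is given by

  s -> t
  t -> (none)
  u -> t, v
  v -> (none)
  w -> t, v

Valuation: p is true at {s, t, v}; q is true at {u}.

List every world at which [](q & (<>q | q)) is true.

{t, v}

s: successors {t}; q & (<>q | q) there: t:F. ✗
t: no successors, so [](q & (<>q | q)) holds vacuously. ✓
u: successors {t, v}; q & (<>q | q) there: t:F, v:F. ✗
v: no successors, so [](q & (<>q | q)) holds vacuously. ✓
w: successors {t, v}; q & (<>q | q) there: t:F, v:F. ✗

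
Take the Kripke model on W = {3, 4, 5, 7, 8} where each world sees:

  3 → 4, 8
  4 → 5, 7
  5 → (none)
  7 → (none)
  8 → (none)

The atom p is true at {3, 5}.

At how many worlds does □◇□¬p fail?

2

3: successors {4, 8}; ◇□¬p there: 4:T, 8:F. ✗
4: successors {5, 7}; ◇□¬p there: 5:F, 7:F. ✗
5: no successors, so □◇□¬p holds vacuously. ✓
7: no successors, so □◇□¬p holds vacuously. ✓
8: no successors, so □◇□¬p holds vacuously. ✓
Satisfying worlds: {5, 7, 8}.
So □◇□¬p fails at the other 2 worlds.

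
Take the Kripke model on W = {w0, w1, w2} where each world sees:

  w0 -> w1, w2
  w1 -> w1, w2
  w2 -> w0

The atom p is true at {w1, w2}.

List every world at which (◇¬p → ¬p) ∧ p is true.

w0: ◇¬p → ¬p is T, p is F. ✗
w1: ◇¬p → ¬p is T, p is T. ✓
w2: ◇¬p → ¬p is F, p is T. ✗

{w1}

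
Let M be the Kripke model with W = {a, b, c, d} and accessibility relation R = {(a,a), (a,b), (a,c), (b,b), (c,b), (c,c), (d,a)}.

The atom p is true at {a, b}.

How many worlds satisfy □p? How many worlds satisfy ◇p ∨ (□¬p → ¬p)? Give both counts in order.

2 and 4

For □p:
a: successors {a, b, c}; p there: a:T, b:T, c:F. ✗
b: successors {b}; p there: b:T. ✓
c: successors {b, c}; p there: b:T, c:F. ✗
d: successors {a}; p there: a:T. ✓
— 2 worlds.
For ◇p ∨ (□¬p → ¬p):
a: ◇p is T, □¬p → ¬p is T. ✓
b: ◇p is T, □¬p → ¬p is T. ✓
c: ◇p is T, □¬p → ¬p is T. ✓
d: ◇p is T, □¬p → ¬p is T. ✓
— 4 worlds.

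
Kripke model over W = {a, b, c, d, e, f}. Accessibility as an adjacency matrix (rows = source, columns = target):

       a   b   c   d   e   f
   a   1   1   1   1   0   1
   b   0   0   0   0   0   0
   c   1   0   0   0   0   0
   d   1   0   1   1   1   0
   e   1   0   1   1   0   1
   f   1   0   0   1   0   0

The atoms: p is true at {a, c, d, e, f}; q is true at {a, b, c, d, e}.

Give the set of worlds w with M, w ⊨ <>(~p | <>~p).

a: successors {a, b, c, d, f}; ~p | <>~p there: a:T, b:T, c:F, d:F, f:F. ✓
b: no successors, so <>(~p | <>~p) fails. ✗
c: successors {a}; ~p | <>~p there: a:T. ✓
d: successors {a, c, d, e}; ~p | <>~p there: a:T, c:F, d:F, e:F. ✓
e: successors {a, c, d, f}; ~p | <>~p there: a:T, c:F, d:F, f:F. ✓
f: successors {a, d}; ~p | <>~p there: a:T, d:F. ✓

{a, c, d, e, f}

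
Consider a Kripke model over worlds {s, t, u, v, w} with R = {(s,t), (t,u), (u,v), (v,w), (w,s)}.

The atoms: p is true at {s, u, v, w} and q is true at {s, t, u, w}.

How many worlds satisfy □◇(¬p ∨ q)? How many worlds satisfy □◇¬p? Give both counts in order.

For □◇(¬p ∨ q):
s: successors {t}; ◇(¬p ∨ q) there: t:T. ✓
t: successors {u}; ◇(¬p ∨ q) there: u:F. ✗
u: successors {v}; ◇(¬p ∨ q) there: v:T. ✓
v: successors {w}; ◇(¬p ∨ q) there: w:T. ✓
w: successors {s}; ◇(¬p ∨ q) there: s:T. ✓
— 4 worlds.
For □◇¬p:
s: successors {t}; ◇¬p there: t:F. ✗
t: successors {u}; ◇¬p there: u:F. ✗
u: successors {v}; ◇¬p there: v:F. ✗
v: successors {w}; ◇¬p there: w:F. ✗
w: successors {s}; ◇¬p there: s:T. ✓
— 1 world.

4 and 1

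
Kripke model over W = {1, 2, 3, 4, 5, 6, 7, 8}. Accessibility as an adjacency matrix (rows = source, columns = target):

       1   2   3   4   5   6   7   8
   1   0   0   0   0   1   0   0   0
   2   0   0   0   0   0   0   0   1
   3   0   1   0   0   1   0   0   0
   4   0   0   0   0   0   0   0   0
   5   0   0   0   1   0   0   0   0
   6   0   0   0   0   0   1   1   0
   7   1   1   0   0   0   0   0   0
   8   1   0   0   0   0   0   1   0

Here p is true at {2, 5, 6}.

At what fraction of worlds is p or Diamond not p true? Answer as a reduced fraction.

5/8

1: p is F, Diamond not p is F. ✗
2: p is T, Diamond not p is T. ✓
3: p is F, Diamond not p is F. ✗
4: p is F, Diamond not p is F. ✗
5: p is T, Diamond not p is T. ✓
6: p is T, Diamond not p is T. ✓
7: p is F, Diamond not p is T. ✓
8: p is F, Diamond not p is T. ✓
That's 5 of 8 worlds, so 5/8.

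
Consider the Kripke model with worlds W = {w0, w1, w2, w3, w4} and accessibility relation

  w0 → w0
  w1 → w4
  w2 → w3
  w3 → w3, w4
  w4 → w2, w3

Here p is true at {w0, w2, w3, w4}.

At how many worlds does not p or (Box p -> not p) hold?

w0: not p is F, Box p -> not p is F. ✗
w1: not p is T, Box p -> not p is T. ✓
w2: not p is F, Box p -> not p is F. ✗
w3: not p is F, Box p -> not p is F. ✗
w4: not p is F, Box p -> not p is F. ✗
Satisfying worlds: {w1}.

1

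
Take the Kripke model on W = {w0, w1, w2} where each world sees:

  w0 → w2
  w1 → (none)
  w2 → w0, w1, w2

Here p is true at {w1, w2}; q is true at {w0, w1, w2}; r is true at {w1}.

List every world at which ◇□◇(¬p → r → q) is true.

w0: successors {w2}; □◇(¬p → r → q) there: w2:F. ✗
w1: no successors, so ◇□◇(¬p → r → q) fails. ✗
w2: successors {w0, w1, w2}; □◇(¬p → r → q) there: w0:T, w1:T, w2:F. ✓

{w2}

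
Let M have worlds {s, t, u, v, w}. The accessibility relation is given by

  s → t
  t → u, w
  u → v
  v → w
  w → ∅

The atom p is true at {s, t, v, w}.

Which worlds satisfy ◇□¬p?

s: successors {t}; □¬p there: t:F. ✗
t: successors {u, w}; □¬p there: u:F, w:T. ✓
u: successors {v}; □¬p there: v:F. ✗
v: successors {w}; □¬p there: w:T. ✓
w: no successors, so ◇□¬p fails. ✗

{t, v}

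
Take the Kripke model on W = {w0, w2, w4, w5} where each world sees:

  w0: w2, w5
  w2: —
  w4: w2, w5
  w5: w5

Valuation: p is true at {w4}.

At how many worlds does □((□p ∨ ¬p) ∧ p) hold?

w0: successors {w2, w5}; (□p ∨ ¬p) ∧ p there: w2:F, w5:F. ✗
w2: no successors, so □((□p ∨ ¬p) ∧ p) holds vacuously. ✓
w4: successors {w2, w5}; (□p ∨ ¬p) ∧ p there: w2:F, w5:F. ✗
w5: successors {w5}; (□p ∨ ¬p) ∧ p there: w5:F. ✗
Satisfying worlds: {w2}.

1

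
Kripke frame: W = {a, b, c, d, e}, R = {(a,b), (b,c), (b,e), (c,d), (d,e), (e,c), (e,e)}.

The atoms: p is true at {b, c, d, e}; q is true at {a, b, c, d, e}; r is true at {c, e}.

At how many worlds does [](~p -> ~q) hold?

5

a: successors {b}; ~p -> ~q there: b:T. ✓
b: successors {c, e}; ~p -> ~q there: c:T, e:T. ✓
c: successors {d}; ~p -> ~q there: d:T. ✓
d: successors {e}; ~p -> ~q there: e:T. ✓
e: successors {c, e}; ~p -> ~q there: c:T, e:T. ✓
Satisfying worlds: {a, b, c, d, e}.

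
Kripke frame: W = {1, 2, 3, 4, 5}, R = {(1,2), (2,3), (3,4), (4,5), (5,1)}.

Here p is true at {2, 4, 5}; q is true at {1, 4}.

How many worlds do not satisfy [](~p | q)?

2

1: successors {2}; ~p | q there: 2:F. ✗
2: successors {3}; ~p | q there: 3:T. ✓
3: successors {4}; ~p | q there: 4:T. ✓
4: successors {5}; ~p | q there: 5:F. ✗
5: successors {1}; ~p | q there: 1:T. ✓
Satisfying worlds: {2, 3, 5}.
So [](~p | q) fails at the other 2 worlds.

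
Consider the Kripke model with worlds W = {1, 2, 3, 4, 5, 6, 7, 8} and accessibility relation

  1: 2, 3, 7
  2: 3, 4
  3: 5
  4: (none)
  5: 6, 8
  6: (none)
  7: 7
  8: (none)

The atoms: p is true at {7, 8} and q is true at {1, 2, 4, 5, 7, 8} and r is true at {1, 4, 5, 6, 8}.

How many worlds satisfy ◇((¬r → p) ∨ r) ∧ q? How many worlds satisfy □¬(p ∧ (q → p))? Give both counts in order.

4 and 5

For ◇((¬r → p) ∨ r) ∧ q:
1: ◇((¬r → p) ∨ r) is T, q is T. ✓
2: ◇((¬r → p) ∨ r) is T, q is T. ✓
3: ◇((¬r → p) ∨ r) is T, q is F. ✗
4: ◇((¬r → p) ∨ r) is F, q is T. ✗
5: ◇((¬r → p) ∨ r) is T, q is T. ✓
6: ◇((¬r → p) ∨ r) is F, q is F. ✗
7: ◇((¬r → p) ∨ r) is T, q is T. ✓
8: ◇((¬r → p) ∨ r) is F, q is T. ✗
— 4 worlds.
For □¬(p ∧ (q → p)):
1: successors {2, 3, 7}; ¬(p ∧ (q → p)) there: 2:T, 3:T, 7:F. ✗
2: successors {3, 4}; ¬(p ∧ (q → p)) there: 3:T, 4:T. ✓
3: successors {5}; ¬(p ∧ (q → p)) there: 5:T. ✓
4: no successors, so □¬(p ∧ (q → p)) holds vacuously. ✓
5: successors {6, 8}; ¬(p ∧ (q → p)) there: 6:T, 8:F. ✗
6: no successors, so □¬(p ∧ (q → p)) holds vacuously. ✓
7: successors {7}; ¬(p ∧ (q → p)) there: 7:F. ✗
8: no successors, so □¬(p ∧ (q → p)) holds vacuously. ✓
— 5 worlds.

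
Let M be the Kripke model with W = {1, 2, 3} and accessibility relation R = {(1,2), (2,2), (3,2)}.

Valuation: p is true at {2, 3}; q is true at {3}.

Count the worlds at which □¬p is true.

1: successors {2}; ¬p there: 2:F. ✗
2: successors {2}; ¬p there: 2:F. ✗
3: successors {2}; ¬p there: 2:F. ✗
Satisfying worlds: ∅.

0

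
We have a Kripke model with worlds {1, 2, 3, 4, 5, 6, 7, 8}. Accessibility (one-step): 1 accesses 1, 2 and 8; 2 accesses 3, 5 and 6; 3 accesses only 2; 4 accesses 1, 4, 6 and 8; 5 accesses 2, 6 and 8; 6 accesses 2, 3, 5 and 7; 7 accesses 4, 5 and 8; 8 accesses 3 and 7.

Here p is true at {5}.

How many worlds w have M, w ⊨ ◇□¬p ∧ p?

1

1: ◇□¬p is T, p is F. ✗
2: ◇□¬p is T, p is F. ✗
3: ◇□¬p is F, p is F. ✗
4: ◇□¬p is T, p is F. ✗
5: ◇□¬p is T, p is T. ✓
6: ◇□¬p is T, p is F. ✗
7: ◇□¬p is T, p is F. ✗
8: ◇□¬p is T, p is F. ✗
Satisfying worlds: {5}.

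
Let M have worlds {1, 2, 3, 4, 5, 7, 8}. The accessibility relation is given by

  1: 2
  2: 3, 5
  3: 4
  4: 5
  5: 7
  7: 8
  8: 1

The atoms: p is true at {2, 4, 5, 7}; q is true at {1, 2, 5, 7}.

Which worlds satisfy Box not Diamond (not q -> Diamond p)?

{5}

1: successors {2}; not Diamond (not q -> Diamond p) there: 2:F. ✗
2: successors {3, 5}; not Diamond (not q -> Diamond p) there: 3:F, 5:F. ✗
3: successors {4}; not Diamond (not q -> Diamond p) there: 4:F. ✗
4: successors {5}; not Diamond (not q -> Diamond p) there: 5:F. ✗
5: successors {7}; not Diamond (not q -> Diamond p) there: 7:T. ✓
7: successors {8}; not Diamond (not q -> Diamond p) there: 8:F. ✗
8: successors {1}; not Diamond (not q -> Diamond p) there: 1:F. ✗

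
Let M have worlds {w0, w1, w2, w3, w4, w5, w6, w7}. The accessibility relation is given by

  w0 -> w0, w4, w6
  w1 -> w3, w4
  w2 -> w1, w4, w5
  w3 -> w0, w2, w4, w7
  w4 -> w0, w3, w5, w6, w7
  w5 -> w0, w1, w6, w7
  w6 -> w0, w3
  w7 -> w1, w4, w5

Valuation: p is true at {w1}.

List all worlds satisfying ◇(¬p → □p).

w0: successors {w0, w4, w6}; ¬p → □p there: w0:F, w4:F, w6:F. ✗
w1: successors {w3, w4}; ¬p → □p there: w3:F, w4:F. ✗
w2: successors {w1, w4, w5}; ¬p → □p there: w1:T, w4:F, w5:F. ✓
w3: successors {w0, w2, w4, w7}; ¬p → □p there: w0:F, w2:F, w4:F, w7:F. ✗
w4: successors {w0, w3, w5, w6, w7}; ¬p → □p there: w0:F, w3:F, w5:F, w6:F, w7:F. ✗
w5: successors {w0, w1, w6, w7}; ¬p → □p there: w0:F, w1:T, w6:F, w7:F. ✓
w6: successors {w0, w3}; ¬p → □p there: w0:F, w3:F. ✗
w7: successors {w1, w4, w5}; ¬p → □p there: w1:T, w4:F, w5:F. ✓

{w2, w5, w7}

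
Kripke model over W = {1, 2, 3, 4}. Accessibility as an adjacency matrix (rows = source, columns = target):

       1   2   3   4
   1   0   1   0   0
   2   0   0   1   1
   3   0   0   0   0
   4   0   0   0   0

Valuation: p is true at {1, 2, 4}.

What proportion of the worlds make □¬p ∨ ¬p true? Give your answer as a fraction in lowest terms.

1: □¬p is F, ¬p is F. ✗
2: □¬p is F, ¬p is F. ✗
3: □¬p is T, ¬p is T. ✓
4: □¬p is T, ¬p is F. ✓
That's 2 of 4 worlds, so 2/4 = 1/2.

1/2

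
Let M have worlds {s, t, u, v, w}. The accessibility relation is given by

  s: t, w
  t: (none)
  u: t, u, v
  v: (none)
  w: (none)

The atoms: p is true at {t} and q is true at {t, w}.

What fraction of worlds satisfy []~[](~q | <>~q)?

s: successors {t, w}; ~[](~q | <>~q) there: t:F, w:F. ✗
t: no successors, so []~[](~q | <>~q) holds vacuously. ✓
u: successors {t, u, v}; ~[](~q | <>~q) there: t:F, u:T, v:F. ✗
v: no successors, so []~[](~q | <>~q) holds vacuously. ✓
w: no successors, so []~[](~q | <>~q) holds vacuously. ✓
That's 3 of 5 worlds, so 3/5.

3/5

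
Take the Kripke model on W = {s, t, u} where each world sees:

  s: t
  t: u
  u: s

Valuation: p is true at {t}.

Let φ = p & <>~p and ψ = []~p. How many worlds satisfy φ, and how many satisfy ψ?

1 and 2

For p & <>~p:
s: p is F, <>~p is F. ✗
t: p is T, <>~p is T. ✓
u: p is F, <>~p is T. ✗
— 1 world.
For []~p:
s: successors {t}; ~p there: t:F. ✗
t: successors {u}; ~p there: u:T. ✓
u: successors {s}; ~p there: s:T. ✓
— 2 worlds.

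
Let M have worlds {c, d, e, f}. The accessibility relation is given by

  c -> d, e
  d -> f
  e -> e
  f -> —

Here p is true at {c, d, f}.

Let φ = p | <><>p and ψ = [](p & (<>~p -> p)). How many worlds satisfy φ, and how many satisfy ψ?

3 and 2

For p | <><>p:
c: p is T, <><>p is T. ✓
d: p is T, <><>p is F. ✓
e: p is F, <><>p is F. ✗
f: p is T, <><>p is F. ✓
— 3 worlds.
For [](p & (<>~p -> p)):
c: successors {d, e}; p & (<>~p -> p) there: d:T, e:F. ✗
d: successors {f}; p & (<>~p -> p) there: f:T. ✓
e: successors {e}; p & (<>~p -> p) there: e:F. ✗
f: no successors, so [](p & (<>~p -> p)) holds vacuously. ✓
— 2 worlds.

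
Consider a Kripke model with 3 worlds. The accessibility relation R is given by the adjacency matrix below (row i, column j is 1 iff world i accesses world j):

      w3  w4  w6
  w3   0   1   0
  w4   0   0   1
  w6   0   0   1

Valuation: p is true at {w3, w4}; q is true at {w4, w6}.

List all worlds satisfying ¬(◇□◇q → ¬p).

{w3, w4}

w3: ◇□◇q → ¬p is F. ✓
w4: ◇□◇q → ¬p is F. ✓
w6: ◇□◇q → ¬p is T. ✗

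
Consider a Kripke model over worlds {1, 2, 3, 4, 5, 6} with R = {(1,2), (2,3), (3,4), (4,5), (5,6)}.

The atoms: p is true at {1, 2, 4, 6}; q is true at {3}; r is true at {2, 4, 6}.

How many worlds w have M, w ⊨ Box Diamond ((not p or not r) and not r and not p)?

1: successors {2}; Diamond ((not p or not r) and not r and not p) there: 2:T. ✓
2: successors {3}; Diamond ((not p or not r) and not r and not p) there: 3:F. ✗
3: successors {4}; Diamond ((not p or not r) and not r and not p) there: 4:T. ✓
4: successors {5}; Diamond ((not p or not r) and not r and not p) there: 5:F. ✗
5: successors {6}; Diamond ((not p or not r) and not r and not p) there: 6:F. ✗
6: no successors, so Box Diamond ((not p or not r) and not r and not p) holds vacuously. ✓
Satisfying worlds: {1, 3, 6}.

3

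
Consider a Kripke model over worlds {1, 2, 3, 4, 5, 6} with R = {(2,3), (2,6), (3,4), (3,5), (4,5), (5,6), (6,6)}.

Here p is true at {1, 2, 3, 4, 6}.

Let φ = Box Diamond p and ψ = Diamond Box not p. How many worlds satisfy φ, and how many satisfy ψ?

For Box Diamond p:
1: no successors, so Box Diamond p holds vacuously. ✓
2: successors {3, 6}; Diamond p there: 3:T, 6:T. ✓
3: successors {4, 5}; Diamond p there: 4:F, 5:T. ✗
4: successors {5}; Diamond p there: 5:T. ✓
5: successors {6}; Diamond p there: 6:T. ✓
6: successors {6}; Diamond p there: 6:T. ✓
— 5 worlds.
For Diamond Box not p:
1: no successors, so Diamond Box not p fails. ✗
2: successors {3, 6}; Box not p there: 3:F, 6:F. ✗
3: successors {4, 5}; Box not p there: 4:T, 5:F. ✓
4: successors {5}; Box not p there: 5:F. ✗
5: successors {6}; Box not p there: 6:F. ✗
6: successors {6}; Box not p there: 6:F. ✗
— 1 world.

5 and 1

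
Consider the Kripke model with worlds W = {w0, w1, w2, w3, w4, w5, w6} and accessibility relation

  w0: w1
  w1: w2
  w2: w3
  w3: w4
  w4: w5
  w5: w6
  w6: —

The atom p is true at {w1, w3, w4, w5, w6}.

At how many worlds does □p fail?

w0: successors {w1}; p there: w1:T. ✓
w1: successors {w2}; p there: w2:F. ✗
w2: successors {w3}; p there: w3:T. ✓
w3: successors {w4}; p there: w4:T. ✓
w4: successors {w5}; p there: w5:T. ✓
w5: successors {w6}; p there: w6:T. ✓
w6: no successors, so □p holds vacuously. ✓
Satisfying worlds: {w0, w2, w3, w4, w5, w6}.
So □p fails at the other 1 world.

1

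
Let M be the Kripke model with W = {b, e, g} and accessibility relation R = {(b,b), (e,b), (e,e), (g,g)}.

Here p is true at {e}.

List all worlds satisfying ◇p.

b: successors {b}; p there: b:F. ✗
e: successors {b, e}; p there: b:F, e:T. ✓
g: successors {g}; p there: g:F. ✗

{e}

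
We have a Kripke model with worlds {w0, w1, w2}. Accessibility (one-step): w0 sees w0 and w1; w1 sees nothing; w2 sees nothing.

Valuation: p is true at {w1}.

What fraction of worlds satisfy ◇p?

1/3

w0: successors {w0, w1}; p there: w0:F, w1:T. ✓
w1: no successors, so ◇p fails. ✗
w2: no successors, so ◇p fails. ✗
That's 1 of 3 worlds, so 1/3.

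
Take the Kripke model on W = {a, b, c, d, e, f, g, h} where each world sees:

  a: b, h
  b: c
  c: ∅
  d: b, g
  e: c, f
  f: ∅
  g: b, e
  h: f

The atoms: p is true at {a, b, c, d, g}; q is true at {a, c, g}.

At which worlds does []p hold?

a: successors {b, h}; p there: b:T, h:F. ✗
b: successors {c}; p there: c:T. ✓
c: no successors, so []p holds vacuously. ✓
d: successors {b, g}; p there: b:T, g:T. ✓
e: successors {c, f}; p there: c:T, f:F. ✗
f: no successors, so []p holds vacuously. ✓
g: successors {b, e}; p there: b:T, e:F. ✗
h: successors {f}; p there: f:F. ✗

{b, c, d, f}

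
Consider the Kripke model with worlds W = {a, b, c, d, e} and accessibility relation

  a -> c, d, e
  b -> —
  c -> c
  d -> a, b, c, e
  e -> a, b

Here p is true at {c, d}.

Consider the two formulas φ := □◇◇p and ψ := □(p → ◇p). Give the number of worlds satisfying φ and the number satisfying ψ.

For □◇◇p:
a: successors {c, d, e}; ◇◇p there: c:T, d:T, e:T. ✓
b: no successors, so □◇◇p holds vacuously. ✓
c: successors {c}; ◇◇p there: c:T. ✓
d: successors {a, b, c, e}; ◇◇p there: a:T, b:F, c:T, e:T. ✗
e: successors {a, b}; ◇◇p there: a:T, b:F. ✗
— 3 worlds.
For □(p → ◇p):
a: successors {c, d, e}; p → ◇p there: c:T, d:T, e:T. ✓
b: no successors, so □(p → ◇p) holds vacuously. ✓
c: successors {c}; p → ◇p there: c:T. ✓
d: successors {a, b, c, e}; p → ◇p there: a:T, b:T, c:T, e:T. ✓
e: successors {a, b}; p → ◇p there: a:T, b:T. ✓
— 5 worlds.

3 and 5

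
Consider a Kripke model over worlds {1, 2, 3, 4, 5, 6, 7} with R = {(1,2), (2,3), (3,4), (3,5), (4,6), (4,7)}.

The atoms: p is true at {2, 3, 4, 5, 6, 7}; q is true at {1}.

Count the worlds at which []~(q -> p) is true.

1: successors {2}; ~(q -> p) there: 2:F. ✗
2: successors {3}; ~(q -> p) there: 3:F. ✗
3: successors {4, 5}; ~(q -> p) there: 4:F, 5:F. ✗
4: successors {6, 7}; ~(q -> p) there: 6:F, 7:F. ✗
5: no successors, so []~(q -> p) holds vacuously. ✓
6: no successors, so []~(q -> p) holds vacuously. ✓
7: no successors, so []~(q -> p) holds vacuously. ✓
Satisfying worlds: {5, 6, 7}.

3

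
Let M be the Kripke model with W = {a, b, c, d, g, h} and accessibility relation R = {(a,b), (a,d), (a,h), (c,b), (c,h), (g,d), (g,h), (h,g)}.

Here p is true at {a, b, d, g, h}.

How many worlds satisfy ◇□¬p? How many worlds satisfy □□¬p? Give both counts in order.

3 and 2

For ◇□¬p:
a: successors {b, d, h}; □¬p there: b:T, d:T, h:F. ✓
b: no successors, so ◇□¬p fails. ✗
c: successors {b, h}; □¬p there: b:T, h:F. ✓
d: no successors, so ◇□¬p fails. ✗
g: successors {d, h}; □¬p there: d:T, h:F. ✓
h: successors {g}; □¬p there: g:F. ✗
— 3 worlds.
For □□¬p:
a: successors {b, d, h}; □¬p there: b:T, d:T, h:F. ✗
b: no successors, so □□¬p holds vacuously. ✓
c: successors {b, h}; □¬p there: b:T, h:F. ✗
d: no successors, so □□¬p holds vacuously. ✓
g: successors {d, h}; □¬p there: d:T, h:F. ✗
h: successors {g}; □¬p there: g:F. ✗
— 2 worlds.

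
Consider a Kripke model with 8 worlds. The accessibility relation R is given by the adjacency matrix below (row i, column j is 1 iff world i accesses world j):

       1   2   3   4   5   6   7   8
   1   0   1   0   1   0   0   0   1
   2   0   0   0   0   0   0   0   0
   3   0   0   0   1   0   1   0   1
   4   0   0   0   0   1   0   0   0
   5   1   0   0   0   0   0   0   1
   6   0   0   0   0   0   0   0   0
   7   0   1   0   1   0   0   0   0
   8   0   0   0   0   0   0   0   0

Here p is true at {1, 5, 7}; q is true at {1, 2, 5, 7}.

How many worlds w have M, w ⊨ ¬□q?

1: □q is F. ✓
2: □q is T. ✗
3: □q is F. ✓
4: □q is T. ✗
5: □q is F. ✓
6: □q is T. ✗
7: □q is F. ✓
8: □q is T. ✗
Satisfying worlds: {1, 3, 5, 7}.

4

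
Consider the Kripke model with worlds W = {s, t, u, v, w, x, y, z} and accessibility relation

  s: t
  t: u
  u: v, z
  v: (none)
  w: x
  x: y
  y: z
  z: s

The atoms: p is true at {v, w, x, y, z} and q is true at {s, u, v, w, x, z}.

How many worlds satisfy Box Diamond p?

s: successors {t}; Diamond p there: t:F. ✗
t: successors {u}; Diamond p there: u:T. ✓
u: successors {v, z}; Diamond p there: v:F, z:F. ✗
v: no successors, so Box Diamond p holds vacuously. ✓
w: successors {x}; Diamond p there: x:T. ✓
x: successors {y}; Diamond p there: y:T. ✓
y: successors {z}; Diamond p there: z:F. ✗
z: successors {s}; Diamond p there: s:F. ✗
Satisfying worlds: {t, v, w, x}.

4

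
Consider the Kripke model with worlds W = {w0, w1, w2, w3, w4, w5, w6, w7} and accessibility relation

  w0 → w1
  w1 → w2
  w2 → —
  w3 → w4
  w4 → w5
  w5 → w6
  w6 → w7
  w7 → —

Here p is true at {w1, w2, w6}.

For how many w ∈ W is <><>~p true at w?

2

w0: successors {w1}; <>~p there: w1:F. ✗
w1: successors {w2}; <>~p there: w2:F. ✗
w2: no successors, so <><>~p fails. ✗
w3: successors {w4}; <>~p there: w4:T. ✓
w4: successors {w5}; <>~p there: w5:F. ✗
w5: successors {w6}; <>~p there: w6:T. ✓
w6: successors {w7}; <>~p there: w7:F. ✗
w7: no successors, so <><>~p fails. ✗
Satisfying worlds: {w3, w5}.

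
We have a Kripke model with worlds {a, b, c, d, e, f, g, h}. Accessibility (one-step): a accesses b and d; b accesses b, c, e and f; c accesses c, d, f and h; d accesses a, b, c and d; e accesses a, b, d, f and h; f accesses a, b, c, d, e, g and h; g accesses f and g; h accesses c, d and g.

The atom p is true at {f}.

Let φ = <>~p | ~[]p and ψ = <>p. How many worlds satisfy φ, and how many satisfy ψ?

For <>~p | ~[]p:
a: <>~p is T, ~[]p is T. ✓
b: <>~p is T, ~[]p is T. ✓
c: <>~p is T, ~[]p is T. ✓
d: <>~p is T, ~[]p is T. ✓
e: <>~p is T, ~[]p is T. ✓
f: <>~p is T, ~[]p is T. ✓
g: <>~p is T, ~[]p is T. ✓
h: <>~p is T, ~[]p is T. ✓
— 8 worlds.
For <>p:
a: successors {b, d}; p there: b:F, d:F. ✗
b: successors {b, c, e, f}; p there: b:F, c:F, e:F, f:T. ✓
c: successors {c, d, f, h}; p there: c:F, d:F, f:T, h:F. ✓
d: successors {a, b, c, d}; p there: a:F, b:F, c:F, d:F. ✗
e: successors {a, b, d, f, h}; p there: a:F, b:F, d:F, f:T, h:F. ✓
f: successors {a, b, c, d, e, g, h}; p there: a:F, b:F, c:F, d:F, e:F, g:F, h:F. ✗
g: successors {f, g}; p there: f:T, g:F. ✓
h: successors {c, d, g}; p there: c:F, d:F, g:F. ✗
— 4 worlds.

8 and 4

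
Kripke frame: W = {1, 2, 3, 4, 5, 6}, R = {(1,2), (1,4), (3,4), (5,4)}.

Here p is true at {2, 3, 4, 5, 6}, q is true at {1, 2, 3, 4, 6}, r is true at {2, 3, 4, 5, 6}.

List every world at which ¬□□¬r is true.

∅

1: □□¬r is T. ✗
2: □□¬r is T. ✗
3: □□¬r is T. ✗
4: □□¬r is T. ✗
5: □□¬r is T. ✗
6: □□¬r is T. ✗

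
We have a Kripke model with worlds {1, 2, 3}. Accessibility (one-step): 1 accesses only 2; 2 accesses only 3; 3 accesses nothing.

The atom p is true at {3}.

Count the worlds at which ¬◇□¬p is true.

1: ◇□¬p is F. ✓
2: ◇□¬p is T. ✗
3: ◇□¬p is F. ✓
Satisfying worlds: {1, 3}.

2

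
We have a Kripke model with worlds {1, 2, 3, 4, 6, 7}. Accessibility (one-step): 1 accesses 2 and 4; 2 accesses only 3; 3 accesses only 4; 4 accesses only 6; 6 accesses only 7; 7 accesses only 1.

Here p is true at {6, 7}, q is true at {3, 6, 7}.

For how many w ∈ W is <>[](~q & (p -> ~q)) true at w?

1: successors {2, 4}; [](~q & (p -> ~q)) there: 2:F, 4:F. ✗
2: successors {3}; [](~q & (p -> ~q)) there: 3:T. ✓
3: successors {4}; [](~q & (p -> ~q)) there: 4:F. ✗
4: successors {6}; [](~q & (p -> ~q)) there: 6:F. ✗
6: successors {7}; [](~q & (p -> ~q)) there: 7:T. ✓
7: successors {1}; [](~q & (p -> ~q)) there: 1:T. ✓
Satisfying worlds: {2, 6, 7}.

3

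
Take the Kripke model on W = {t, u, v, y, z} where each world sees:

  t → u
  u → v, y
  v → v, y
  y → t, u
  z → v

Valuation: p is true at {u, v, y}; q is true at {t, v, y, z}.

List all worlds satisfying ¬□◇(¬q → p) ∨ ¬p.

{t, z}

t: ¬□◇(¬q → p) is F, ¬p is T. ✓
u: ¬□◇(¬q → p) is F, ¬p is F. ✗
v: ¬□◇(¬q → p) is F, ¬p is F. ✗
y: ¬□◇(¬q → p) is F, ¬p is F. ✗
z: ¬□◇(¬q → p) is F, ¬p is T. ✓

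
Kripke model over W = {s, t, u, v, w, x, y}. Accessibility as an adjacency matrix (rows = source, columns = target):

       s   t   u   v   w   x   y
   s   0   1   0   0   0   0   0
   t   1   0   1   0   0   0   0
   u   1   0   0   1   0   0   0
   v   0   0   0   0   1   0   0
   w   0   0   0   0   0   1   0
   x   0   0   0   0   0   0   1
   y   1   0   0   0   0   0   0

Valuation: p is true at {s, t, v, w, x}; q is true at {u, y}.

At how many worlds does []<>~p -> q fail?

2

s: []<>~p is T, q is F. ✗
t: []<>~p is F, q is F. ✓
u: []<>~p is F, q is T. ✓
v: []<>~p is F, q is F. ✓
w: []<>~p is T, q is F. ✗
x: []<>~p is F, q is F. ✓
y: []<>~p is F, q is T. ✓
Satisfying worlds: {t, u, v, x, y}.
So []<>~p -> q fails at the other 2 worlds.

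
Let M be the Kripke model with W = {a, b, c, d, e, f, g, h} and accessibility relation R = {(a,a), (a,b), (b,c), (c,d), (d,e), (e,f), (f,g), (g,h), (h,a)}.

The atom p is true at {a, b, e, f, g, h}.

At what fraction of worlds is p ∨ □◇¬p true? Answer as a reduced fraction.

a: p is T, □◇¬p is F. ✓
b: p is T, □◇¬p is T. ✓
c: p is F, □◇¬p is F. ✗
d: p is F, □◇¬p is F. ✗
e: p is T, □◇¬p is F. ✓
f: p is T, □◇¬p is F. ✓
g: p is T, □◇¬p is F. ✓
h: p is T, □◇¬p is F. ✓
That's 6 of 8 worlds, so 6/8 = 3/4.

3/4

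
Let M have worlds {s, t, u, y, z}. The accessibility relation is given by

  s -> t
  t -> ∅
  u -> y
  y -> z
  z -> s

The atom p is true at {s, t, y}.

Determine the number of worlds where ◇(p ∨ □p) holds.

4

s: successors {t}; p ∨ □p there: t:T. ✓
t: no successors, so ◇(p ∨ □p) fails. ✗
u: successors {y}; p ∨ □p there: y:T. ✓
y: successors {z}; p ∨ □p there: z:T. ✓
z: successors {s}; p ∨ □p there: s:T. ✓
Satisfying worlds: {s, u, y, z}.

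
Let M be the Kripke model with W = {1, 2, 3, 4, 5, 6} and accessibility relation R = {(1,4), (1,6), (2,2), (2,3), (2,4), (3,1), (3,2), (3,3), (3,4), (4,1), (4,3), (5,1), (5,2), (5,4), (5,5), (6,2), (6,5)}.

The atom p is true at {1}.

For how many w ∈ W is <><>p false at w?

0

1: successors {4, 6}; <>p there: 4:T, 6:F. ✓
2: successors {2, 3, 4}; <>p there: 2:F, 3:T, 4:T. ✓
3: successors {1, 2, 3, 4}; <>p there: 1:F, 2:F, 3:T, 4:T. ✓
4: successors {1, 3}; <>p there: 1:F, 3:T. ✓
5: successors {1, 2, 4, 5}; <>p there: 1:F, 2:F, 4:T, 5:T. ✓
6: successors {2, 5}; <>p there: 2:F, 5:T. ✓
Satisfying worlds: {1, 2, 3, 4, 5, 6}.
So <><>p fails at the other 0 worlds.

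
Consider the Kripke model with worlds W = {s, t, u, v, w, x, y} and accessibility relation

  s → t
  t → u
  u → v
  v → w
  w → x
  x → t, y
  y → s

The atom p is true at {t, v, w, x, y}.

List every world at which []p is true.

{s, u, v, w, x}

s: successors {t}; p there: t:T. ✓
t: successors {u}; p there: u:F. ✗
u: successors {v}; p there: v:T. ✓
v: successors {w}; p there: w:T. ✓
w: successors {x}; p there: x:T. ✓
x: successors {t, y}; p there: t:T, y:T. ✓
y: successors {s}; p there: s:F. ✗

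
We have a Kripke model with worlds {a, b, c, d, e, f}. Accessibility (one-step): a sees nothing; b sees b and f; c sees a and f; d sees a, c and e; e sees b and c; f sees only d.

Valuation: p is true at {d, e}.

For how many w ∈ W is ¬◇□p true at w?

a: ◇□p is F. ✓
b: ◇□p is T. ✗
c: ◇□p is T. ✗
d: ◇□p is T. ✗
e: ◇□p is F. ✓
f: ◇□p is F. ✓
Satisfying worlds: {a, e, f}.

3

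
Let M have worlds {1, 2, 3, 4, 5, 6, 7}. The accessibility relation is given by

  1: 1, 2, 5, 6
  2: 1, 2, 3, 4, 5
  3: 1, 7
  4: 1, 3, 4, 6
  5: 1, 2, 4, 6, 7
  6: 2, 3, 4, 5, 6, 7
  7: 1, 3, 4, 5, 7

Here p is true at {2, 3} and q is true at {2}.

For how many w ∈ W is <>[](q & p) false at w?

1: successors {1, 2, 5, 6}; [](q & p) there: 1:F, 2:F, 5:F, 6:F. ✗
2: successors {1, 2, 3, 4, 5}; [](q & p) there: 1:F, 2:F, 3:F, 4:F, 5:F. ✗
3: successors {1, 7}; [](q & p) there: 1:F, 7:F. ✗
4: successors {1, 3, 4, 6}; [](q & p) there: 1:F, 3:F, 4:F, 6:F. ✗
5: successors {1, 2, 4, 6, 7}; [](q & p) there: 1:F, 2:F, 4:F, 6:F, 7:F. ✗
6: successors {2, 3, 4, 5, 6, 7}; [](q & p) there: 2:F, 3:F, 4:F, 5:F, 6:F, 7:F. ✗
7: successors {1, 3, 4, 5, 7}; [](q & p) there: 1:F, 3:F, 4:F, 5:F, 7:F. ✗
Satisfying worlds: ∅.
So <>[](q & p) fails at the other 7 worlds.

7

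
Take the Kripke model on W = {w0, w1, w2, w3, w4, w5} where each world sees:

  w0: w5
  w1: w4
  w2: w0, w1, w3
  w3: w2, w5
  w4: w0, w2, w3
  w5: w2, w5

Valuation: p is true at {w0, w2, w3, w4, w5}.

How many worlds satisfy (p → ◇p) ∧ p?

w0: p → ◇p is T, p is T. ✓
w1: p → ◇p is T, p is F. ✗
w2: p → ◇p is T, p is T. ✓
w3: p → ◇p is T, p is T. ✓
w4: p → ◇p is T, p is T. ✓
w5: p → ◇p is T, p is T. ✓
Satisfying worlds: {w0, w2, w3, w4, w5}.

5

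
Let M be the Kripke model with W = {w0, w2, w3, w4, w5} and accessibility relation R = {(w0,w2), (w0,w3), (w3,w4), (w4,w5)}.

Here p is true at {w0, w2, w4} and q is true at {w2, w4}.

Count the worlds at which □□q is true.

4

w0: successors {w2, w3}; □q there: w2:T, w3:T. ✓
w2: no successors, so □□q holds vacuously. ✓
w3: successors {w4}; □q there: w4:F. ✗
w4: successors {w5}; □q there: w5:T. ✓
w5: no successors, so □□q holds vacuously. ✓
Satisfying worlds: {w0, w2, w4, w5}.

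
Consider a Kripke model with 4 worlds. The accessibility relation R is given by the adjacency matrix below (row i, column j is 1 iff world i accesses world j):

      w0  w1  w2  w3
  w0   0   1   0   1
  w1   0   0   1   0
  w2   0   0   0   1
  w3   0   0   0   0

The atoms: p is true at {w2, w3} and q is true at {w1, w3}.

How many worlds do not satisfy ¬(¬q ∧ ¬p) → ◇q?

w0: ¬(¬q ∧ ¬p) is F, ◇q is T. ✓
w1: ¬(¬q ∧ ¬p) is T, ◇q is F. ✗
w2: ¬(¬q ∧ ¬p) is T, ◇q is T. ✓
w3: ¬(¬q ∧ ¬p) is T, ◇q is F. ✗
Satisfying worlds: {w0, w2}.
So ¬(¬q ∧ ¬p) → ◇q fails at the other 2 worlds.

2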